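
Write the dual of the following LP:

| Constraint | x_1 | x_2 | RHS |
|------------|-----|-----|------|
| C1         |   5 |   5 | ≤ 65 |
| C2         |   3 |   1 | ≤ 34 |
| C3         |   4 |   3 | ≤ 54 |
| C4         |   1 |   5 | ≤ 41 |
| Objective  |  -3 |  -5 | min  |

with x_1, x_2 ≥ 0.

Primal min cᵀx s.t. Ax ≤ b, x ≥ 0  →  Dual max −bᵀy s.t. Aᵀy ≥ −c, y ≥ 0.

Maximize: z = -65y1 - 34y2 - 54y3 - 41y4

Subject to:
  5y1 + 3y2 + 4y3 + y4 ≥ 3
  5y1 + y2 + 3y3 + 5y4 ≥ 5
  y1, y2, y3, y4 ≥ 0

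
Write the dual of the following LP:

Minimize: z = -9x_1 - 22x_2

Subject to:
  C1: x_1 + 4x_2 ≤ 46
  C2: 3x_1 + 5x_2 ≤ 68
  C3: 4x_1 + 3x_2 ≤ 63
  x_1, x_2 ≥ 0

Primal min cᵀx s.t. Ax ≤ b, x ≥ 0  →  Dual max −bᵀy s.t. Aᵀy ≥ −c, y ≥ 0.

Maximize: z = -46y1 - 68y2 - 63y3

Subject to:
  y1 + 3y2 + 4y3 ≥ 9
  4y1 + 5y2 + 3y3 ≥ 22
  y1, y2, y3 ≥ 0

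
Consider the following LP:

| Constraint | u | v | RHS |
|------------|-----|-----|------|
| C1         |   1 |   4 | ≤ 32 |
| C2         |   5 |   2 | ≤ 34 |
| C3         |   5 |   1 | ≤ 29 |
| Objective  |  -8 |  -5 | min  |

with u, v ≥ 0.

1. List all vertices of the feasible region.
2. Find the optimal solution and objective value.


1. (0, 0), (5.8, 0), (4.8, 5), (4, 7), (0, 8)
2. u = 4, v = 7, z = -67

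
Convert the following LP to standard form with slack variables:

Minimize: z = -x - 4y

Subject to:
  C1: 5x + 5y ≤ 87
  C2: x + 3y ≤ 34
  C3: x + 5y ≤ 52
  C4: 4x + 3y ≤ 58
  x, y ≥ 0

min z = -x - 4y

s.t.
  5x + 5y + s1 = 87
  x + 3y + s2 = 34
  x + 5y + s3 = 52
  4x + 3y + s4 = 58
  x, y, s1, s2, s3, s4 ≥ 0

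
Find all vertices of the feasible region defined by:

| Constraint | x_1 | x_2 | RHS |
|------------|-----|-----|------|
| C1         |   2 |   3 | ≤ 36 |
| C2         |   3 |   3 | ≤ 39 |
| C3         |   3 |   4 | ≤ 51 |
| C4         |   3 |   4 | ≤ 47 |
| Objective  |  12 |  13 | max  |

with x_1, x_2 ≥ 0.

(0, 0), (13, 0), (5, 8), (0, 11.75)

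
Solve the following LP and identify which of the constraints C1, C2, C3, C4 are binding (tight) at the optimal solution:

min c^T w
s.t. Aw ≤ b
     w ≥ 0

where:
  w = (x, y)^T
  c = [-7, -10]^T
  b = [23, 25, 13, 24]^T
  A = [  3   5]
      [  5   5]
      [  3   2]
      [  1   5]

At x = 1, y = 4, compute slack b - a·x for each constraint:
  C1: 23 − 23 = 0  (binding)
  C2: 25 − 25 = 0  (binding)
  C3: 13 − 11 = 2  (slack)
  C4: 24 − 21 = 3  (slack)

Optimal: x = 1, y = 4
Binding: C1, C2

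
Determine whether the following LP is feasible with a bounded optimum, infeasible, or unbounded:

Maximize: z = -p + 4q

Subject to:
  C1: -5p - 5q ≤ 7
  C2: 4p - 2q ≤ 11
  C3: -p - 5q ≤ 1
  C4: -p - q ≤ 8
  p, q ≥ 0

Unbounded (objective can increase without bound)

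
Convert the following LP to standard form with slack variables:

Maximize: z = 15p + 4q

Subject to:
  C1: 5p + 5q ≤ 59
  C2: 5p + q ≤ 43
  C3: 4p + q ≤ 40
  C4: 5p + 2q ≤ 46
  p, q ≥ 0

max z = 15p + 4q

s.t.
  5p + 5q + s1 = 59
  5p + q + s2 = 43
  4p + q + s3 = 40
  5p + 2q + s4 = 46
  p, q, s1, s2, s3, s4 ≥ 0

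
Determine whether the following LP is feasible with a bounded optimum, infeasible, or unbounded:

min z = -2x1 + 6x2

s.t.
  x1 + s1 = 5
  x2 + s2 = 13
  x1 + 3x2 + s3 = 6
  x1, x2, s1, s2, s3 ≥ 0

Feasible with a bounded optimal solution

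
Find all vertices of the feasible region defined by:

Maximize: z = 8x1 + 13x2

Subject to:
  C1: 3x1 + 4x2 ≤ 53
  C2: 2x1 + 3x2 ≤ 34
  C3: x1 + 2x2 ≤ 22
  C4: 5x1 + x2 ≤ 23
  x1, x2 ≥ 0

(0, 0), (4.6, 0), (2.692, 9.538), (2, 10), (0, 11)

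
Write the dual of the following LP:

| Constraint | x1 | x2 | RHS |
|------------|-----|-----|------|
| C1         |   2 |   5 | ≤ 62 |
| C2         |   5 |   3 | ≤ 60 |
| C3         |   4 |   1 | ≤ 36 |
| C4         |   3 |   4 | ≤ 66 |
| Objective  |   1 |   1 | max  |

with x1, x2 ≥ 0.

Primal max cᵀx s.t. Ax ≤ b, x ≥ 0  →  Dual min bᵀy s.t. Aᵀy ≥ c, y ≥ 0.

Minimize: z = 62y1 + 60y2 + 36y3 + 66y4

Subject to:
  2y1 + 5y2 + 4y3 + 3y4 ≥ 1
  5y1 + 3y2 + y3 + 4y4 ≥ 1
  y1, y2, y3, y4 ≥ 0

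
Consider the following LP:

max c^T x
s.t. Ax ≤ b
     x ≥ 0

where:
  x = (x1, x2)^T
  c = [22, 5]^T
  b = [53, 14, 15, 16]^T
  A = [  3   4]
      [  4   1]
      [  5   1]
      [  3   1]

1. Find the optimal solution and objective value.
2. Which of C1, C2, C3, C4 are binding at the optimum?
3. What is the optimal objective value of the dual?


1. x1 = 1, x2 = 10, z = 72
2. C2, C3
3. 72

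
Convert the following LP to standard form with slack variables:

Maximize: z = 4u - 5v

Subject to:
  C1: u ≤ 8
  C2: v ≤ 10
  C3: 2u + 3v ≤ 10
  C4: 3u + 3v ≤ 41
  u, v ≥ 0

max z = 4u - 5v

s.t.
  u + s1 = 8
  v + s2 = 10
  2u + 3v + s3 = 10
  3u + 3v + s4 = 41
  u, v, s1, s2, s3, s4 ≥ 0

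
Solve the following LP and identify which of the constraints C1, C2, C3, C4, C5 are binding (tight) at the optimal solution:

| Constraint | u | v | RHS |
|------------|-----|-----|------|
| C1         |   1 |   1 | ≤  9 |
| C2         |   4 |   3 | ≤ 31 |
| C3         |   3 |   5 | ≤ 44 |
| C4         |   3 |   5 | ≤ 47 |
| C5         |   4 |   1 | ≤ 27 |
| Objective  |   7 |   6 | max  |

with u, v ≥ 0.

At u = 4, v = 5, compute slack b - a·x for each constraint:
  C1: 9 − 9 = 0  (binding)
  C2: 31 − 31 = 0  (binding)
  C3: 44 − 37 = 7  (slack)
  C4: 47 − 37 = 10  (slack)
  C5: 27 − 21 = 6  (slack)

Optimal: u = 4, v = 5
Binding: C1, C2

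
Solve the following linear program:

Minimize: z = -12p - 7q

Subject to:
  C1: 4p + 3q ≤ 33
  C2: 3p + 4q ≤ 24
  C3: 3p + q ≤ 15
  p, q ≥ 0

Evaluate the objective at each vertex of the feasible region:
  z(0, 0) = 0
  z(5, 0) = -60
  z(4, 3) = -69  ←
  z(0, 6) = -42
The minimum is at p = 4, q = 3.

p = 4, q = 3, z = -69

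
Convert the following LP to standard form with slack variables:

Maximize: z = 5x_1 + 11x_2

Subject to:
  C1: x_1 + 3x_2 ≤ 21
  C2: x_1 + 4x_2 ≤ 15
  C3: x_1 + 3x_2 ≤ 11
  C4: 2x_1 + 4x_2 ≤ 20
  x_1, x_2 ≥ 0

max z = 5x_1 + 11x_2

s.t.
  x_1 + 3x_2 + s1 = 21
  x_1 + 4x_2 + s2 = 15
  x_1 + 3x_2 + s3 = 11
  2x_1 + 4x_2 + s4 = 20
  x_1, x_2, s1, s2, s3, s4 ≥ 0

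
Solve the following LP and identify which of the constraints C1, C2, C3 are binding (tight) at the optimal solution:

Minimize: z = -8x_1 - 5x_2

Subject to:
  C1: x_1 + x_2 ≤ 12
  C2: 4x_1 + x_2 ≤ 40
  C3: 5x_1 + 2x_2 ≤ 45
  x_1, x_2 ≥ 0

At x_1 = 7, x_2 = 5, compute slack b - a·x for each constraint:
  C1: 12 − 12 = 0  (binding)
  C2: 40 − 33 = 7  (slack)
  C3: 45 − 45 = 0  (binding)

Optimal: x_1 = 7, x_2 = 5
Binding: C1, C3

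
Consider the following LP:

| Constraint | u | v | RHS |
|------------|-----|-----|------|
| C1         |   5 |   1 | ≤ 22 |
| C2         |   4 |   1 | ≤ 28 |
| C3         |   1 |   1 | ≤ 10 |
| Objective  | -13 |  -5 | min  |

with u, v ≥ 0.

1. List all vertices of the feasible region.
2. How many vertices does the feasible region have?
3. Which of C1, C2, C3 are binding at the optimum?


1. (0, 0), (4.4, 0), (3, 7), (0, 10)
2. 4
3. C1, C3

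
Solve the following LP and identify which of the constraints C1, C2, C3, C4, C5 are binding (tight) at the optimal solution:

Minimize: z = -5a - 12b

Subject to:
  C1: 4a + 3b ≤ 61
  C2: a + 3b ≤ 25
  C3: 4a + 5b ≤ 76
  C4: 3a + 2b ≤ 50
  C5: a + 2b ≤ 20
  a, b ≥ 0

At a = 10, b = 5, compute slack b - a·x for each constraint:
  C1: 61 − 55 = 6  (slack)
  C2: 25 − 25 = 0  (binding)
  C3: 76 − 65 = 11  (slack)
  C4: 50 − 40 = 10  (slack)
  C5: 20 − 20 = 0  (binding)

Optimal: a = 10, b = 5
Binding: C2, C5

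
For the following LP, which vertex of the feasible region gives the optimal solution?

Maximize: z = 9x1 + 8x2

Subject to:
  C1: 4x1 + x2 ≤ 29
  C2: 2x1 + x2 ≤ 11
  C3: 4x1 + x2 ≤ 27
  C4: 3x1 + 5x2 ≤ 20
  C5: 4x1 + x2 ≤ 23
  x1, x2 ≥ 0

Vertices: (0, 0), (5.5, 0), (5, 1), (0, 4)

Evaluate the objective at each vertex of the feasible region:
  z(0, 0) = 0
  z(5.5, 0) = 49.5
  z(5, 1) = 53  ←
  z(0, 4) = 32
The maximum is at x1 = 5, x2 = 1.

(5, 1)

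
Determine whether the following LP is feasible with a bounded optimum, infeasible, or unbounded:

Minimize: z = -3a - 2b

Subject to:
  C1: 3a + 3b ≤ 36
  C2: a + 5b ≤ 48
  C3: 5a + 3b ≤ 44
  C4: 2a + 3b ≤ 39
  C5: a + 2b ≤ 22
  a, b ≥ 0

Feasible with a bounded optimal solution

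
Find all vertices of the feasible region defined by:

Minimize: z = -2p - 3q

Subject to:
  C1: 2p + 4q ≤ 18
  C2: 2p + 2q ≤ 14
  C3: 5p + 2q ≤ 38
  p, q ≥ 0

(0, 0), (7, 0), (5, 2), (0, 4.5)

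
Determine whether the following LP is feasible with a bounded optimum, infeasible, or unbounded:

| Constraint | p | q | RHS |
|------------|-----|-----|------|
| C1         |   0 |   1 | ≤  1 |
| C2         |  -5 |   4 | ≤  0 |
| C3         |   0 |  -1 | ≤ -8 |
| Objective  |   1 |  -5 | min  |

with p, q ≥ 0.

Infeasible (no feasible solution exists)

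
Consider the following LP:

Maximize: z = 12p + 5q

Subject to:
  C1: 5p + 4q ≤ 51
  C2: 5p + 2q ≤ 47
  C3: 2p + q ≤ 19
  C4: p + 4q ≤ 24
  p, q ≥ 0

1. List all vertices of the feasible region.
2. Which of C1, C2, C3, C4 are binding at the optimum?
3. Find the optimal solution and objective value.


1. (0, 0), (9.4, 0), (9, 1), (8.333, 2.333), (6.75, 4.312), (0, 6)
2. C2, C3
3. p = 9, q = 1, z = 113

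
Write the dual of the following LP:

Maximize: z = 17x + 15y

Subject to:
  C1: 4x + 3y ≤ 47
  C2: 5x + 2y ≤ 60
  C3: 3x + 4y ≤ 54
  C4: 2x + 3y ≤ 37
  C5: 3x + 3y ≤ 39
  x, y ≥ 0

Primal max cᵀx s.t. Ax ≤ b, x ≥ 0  →  Dual min bᵀy s.t. Aᵀy ≥ c, y ≥ 0.

Minimize: z = 47y1 + 60y2 + 54y3 + 37y4 + 39y5

Subject to:
  4y1 + 5y2 + 3y3 + 2y4 + 3y5 ≥ 17
  3y1 + 2y2 + 4y3 + 3y4 + 3y5 ≥ 15
  y1, y2, y3, y4, y5 ≥ 0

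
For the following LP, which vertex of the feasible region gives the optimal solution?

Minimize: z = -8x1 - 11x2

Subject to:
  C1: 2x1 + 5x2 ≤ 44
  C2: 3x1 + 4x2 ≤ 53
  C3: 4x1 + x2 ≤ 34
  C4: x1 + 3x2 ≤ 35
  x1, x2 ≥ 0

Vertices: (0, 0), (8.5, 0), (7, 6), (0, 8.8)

Evaluate the objective at each vertex of the feasible region:
  z(0, 0) = 0
  z(8.5, 0) = -68
  z(7, 6) = -122  ←
  z(0, 8.8) = -96.8
The minimum is at x1 = 7, x2 = 6.

(7, 6)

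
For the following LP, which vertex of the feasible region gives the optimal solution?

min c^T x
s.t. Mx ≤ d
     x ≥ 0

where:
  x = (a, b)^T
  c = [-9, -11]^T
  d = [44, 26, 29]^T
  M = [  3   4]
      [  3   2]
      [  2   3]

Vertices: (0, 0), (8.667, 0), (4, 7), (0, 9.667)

Evaluate the objective at each vertex of the feasible region:
  z(0, 0) = 0
  z(8.667, 0) = -78
  z(4, 7) = -113  ←
  z(0, 9.667) = -106.3
The minimum is at a = 4, b = 7.

(4, 7)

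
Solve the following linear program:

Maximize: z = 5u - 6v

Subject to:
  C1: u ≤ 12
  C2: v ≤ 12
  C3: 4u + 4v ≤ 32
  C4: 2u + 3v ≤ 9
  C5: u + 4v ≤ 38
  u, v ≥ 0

Evaluate the objective at each vertex of the feasible region:
  z(0, 0) = 0
  z(4.5, 0) = 22.5  ←
  z(0, 3) = -18
The maximum is at u = 4.5, v = 0.

u = 4.5, v = 0, z = 22.5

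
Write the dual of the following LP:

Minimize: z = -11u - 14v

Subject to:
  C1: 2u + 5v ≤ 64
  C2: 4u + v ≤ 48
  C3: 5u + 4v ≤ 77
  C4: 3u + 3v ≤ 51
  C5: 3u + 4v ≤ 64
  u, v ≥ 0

Primal min cᵀx s.t. Ax ≤ b, x ≥ 0  →  Dual max −bᵀy s.t. Aᵀy ≥ −c, y ≥ 0.

Maximize: z = -64y1 - 48y2 - 77y3 - 51y4 - 64y5

Subject to:
  2y1 + 4y2 + 5y3 + 3y4 + 3y5 ≥ 11
  5y1 + y2 + 4y3 + 3y4 + 4y5 ≥ 14
  y1, y2, y3, y4, y5 ≥ 0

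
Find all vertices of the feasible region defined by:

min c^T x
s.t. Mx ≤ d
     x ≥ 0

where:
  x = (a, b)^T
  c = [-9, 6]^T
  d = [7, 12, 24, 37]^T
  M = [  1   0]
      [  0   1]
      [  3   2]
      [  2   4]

(0, 0), (7, 0), (7, 1.5), (2.75, 7.875), (0, 9.25)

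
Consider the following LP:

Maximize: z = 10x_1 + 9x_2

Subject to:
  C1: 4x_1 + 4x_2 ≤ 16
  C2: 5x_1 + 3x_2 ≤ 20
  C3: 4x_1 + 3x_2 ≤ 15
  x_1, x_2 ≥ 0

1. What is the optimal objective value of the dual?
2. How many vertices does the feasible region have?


1. 39
2. 4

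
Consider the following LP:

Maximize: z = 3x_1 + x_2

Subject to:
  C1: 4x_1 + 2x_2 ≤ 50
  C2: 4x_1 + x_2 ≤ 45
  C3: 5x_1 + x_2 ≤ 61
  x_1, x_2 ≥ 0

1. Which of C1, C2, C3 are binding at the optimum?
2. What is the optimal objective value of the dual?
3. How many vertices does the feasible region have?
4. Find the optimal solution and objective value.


1. C1, C2
2. 35
3. 4
4. x_1 = 10, x_2 = 5, z = 35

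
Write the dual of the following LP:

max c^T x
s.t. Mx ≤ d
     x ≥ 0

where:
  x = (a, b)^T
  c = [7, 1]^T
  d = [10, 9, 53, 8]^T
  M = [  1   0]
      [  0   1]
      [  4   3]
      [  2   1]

Primal max cᵀx s.t. Ax ≤ b, x ≥ 0  →  Dual min bᵀy s.t. Aᵀy ≥ c, y ≥ 0.

Minimize: z = 10y1 + 9y2 + 53y3 + 8y4

Subject to:
  y1 + 4y3 + 2y4 ≥ 7
  y2 + 3y3 + y4 ≥ 1
  y1, y2, y3, y4 ≥ 0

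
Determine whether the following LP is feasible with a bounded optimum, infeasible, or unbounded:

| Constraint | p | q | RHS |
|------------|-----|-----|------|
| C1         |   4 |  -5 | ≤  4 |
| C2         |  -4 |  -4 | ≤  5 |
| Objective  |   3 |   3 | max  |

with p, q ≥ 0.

Unbounded (objective can increase without bound)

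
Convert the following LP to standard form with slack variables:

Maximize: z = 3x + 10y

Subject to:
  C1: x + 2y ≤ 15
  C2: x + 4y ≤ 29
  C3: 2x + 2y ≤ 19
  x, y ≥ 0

max z = 3x + 10y

s.t.
  x + 2y + s1 = 15
  x + 4y + s2 = 29
  2x + 2y + s3 = 19
  x, y, s1, s2, s3 ≥ 0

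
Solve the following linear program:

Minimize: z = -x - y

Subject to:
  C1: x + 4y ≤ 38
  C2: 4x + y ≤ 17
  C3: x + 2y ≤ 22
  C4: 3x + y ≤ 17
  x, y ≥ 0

Evaluate the objective at each vertex of the feasible region:
  z(0, 0) = 0
  z(4.25, 0) = -4.25
  z(2, 9) = -11  ←
  z(0, 9.5) = -9.5
The minimum is at x = 2, y = 9.

x = 2, y = 9, z = -11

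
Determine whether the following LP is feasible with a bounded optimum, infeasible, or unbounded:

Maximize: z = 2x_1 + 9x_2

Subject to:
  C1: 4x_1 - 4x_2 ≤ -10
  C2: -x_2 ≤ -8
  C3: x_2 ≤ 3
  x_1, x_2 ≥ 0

Infeasible (no feasible solution exists)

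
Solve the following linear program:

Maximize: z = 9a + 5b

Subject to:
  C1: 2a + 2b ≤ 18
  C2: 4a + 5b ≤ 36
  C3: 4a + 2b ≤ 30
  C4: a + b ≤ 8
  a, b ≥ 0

Evaluate the objective at each vertex of the feasible region:
  z(0, 0) = 0
  z(7.5, 0) = 67.5
  z(7, 1) = 68  ←
  z(4, 4) = 56
  z(0, 7.2) = 36
The maximum is at a = 7, b = 1.

a = 7, b = 1, z = 68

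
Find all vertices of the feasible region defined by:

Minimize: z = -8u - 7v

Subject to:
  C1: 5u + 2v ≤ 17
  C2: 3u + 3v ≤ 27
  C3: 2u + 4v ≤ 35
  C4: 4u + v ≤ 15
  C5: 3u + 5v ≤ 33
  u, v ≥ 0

(0, 0), (3.4, 0), (1, 6), (0, 6.6)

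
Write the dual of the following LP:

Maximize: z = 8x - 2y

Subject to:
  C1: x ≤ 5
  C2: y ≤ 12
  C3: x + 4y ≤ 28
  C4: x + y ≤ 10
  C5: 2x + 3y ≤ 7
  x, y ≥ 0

Primal max cᵀx s.t. Ax ≤ b, x ≥ 0  →  Dual min bᵀy s.t. Aᵀy ≥ c, y ≥ 0.

Minimize: z = 5y1 + 12y2 + 28y3 + 10y4 + 7y5

Subject to:
  y1 + y3 + y4 + 2y5 ≥ 8
  y2 + 4y3 + y4 + 3y5 ≥ -2
  y1, y2, y3, y4, y5 ≥ 0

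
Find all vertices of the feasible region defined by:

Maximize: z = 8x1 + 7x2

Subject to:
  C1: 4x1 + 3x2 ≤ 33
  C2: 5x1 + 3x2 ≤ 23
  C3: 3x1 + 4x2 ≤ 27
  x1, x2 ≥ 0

(0, 0), (4.6, 0), (1, 6), (0, 6.75)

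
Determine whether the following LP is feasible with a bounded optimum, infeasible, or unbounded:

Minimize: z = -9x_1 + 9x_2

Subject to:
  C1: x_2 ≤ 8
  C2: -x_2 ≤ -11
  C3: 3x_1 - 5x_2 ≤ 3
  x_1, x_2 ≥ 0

Infeasible (no feasible solution exists)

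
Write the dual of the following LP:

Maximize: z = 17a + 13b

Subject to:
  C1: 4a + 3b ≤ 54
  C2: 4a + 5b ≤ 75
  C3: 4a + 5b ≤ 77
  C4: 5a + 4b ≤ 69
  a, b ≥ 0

Primal max cᵀx s.t. Ax ≤ b, x ≥ 0  →  Dual min bᵀy s.t. Aᵀy ≥ c, y ≥ 0.

Minimize: z = 54y1 + 75y2 + 77y3 + 69y4

Subject to:
  4y1 + 4y2 + 4y3 + 5y4 ≥ 17
  3y1 + 5y2 + 5y3 + 4y4 ≥ 13
  y1, y2, y3, y4 ≥ 0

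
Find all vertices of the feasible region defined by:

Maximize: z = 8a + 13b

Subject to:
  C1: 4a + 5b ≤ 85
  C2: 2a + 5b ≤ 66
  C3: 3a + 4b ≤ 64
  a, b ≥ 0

(0, 0), (21.25, 0), (20, 1), (8, 10), (0, 13.2)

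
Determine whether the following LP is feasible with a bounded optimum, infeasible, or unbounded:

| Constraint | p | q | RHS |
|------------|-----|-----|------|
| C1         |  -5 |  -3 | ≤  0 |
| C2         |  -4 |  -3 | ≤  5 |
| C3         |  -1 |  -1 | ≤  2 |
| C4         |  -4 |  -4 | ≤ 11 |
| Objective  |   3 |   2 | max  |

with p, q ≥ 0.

Unbounded (objective can increase without bound)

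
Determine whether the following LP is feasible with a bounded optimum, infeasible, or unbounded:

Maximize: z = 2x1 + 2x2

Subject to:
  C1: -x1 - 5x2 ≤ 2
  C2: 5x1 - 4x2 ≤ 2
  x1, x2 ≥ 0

Unbounded (objective can increase without bound)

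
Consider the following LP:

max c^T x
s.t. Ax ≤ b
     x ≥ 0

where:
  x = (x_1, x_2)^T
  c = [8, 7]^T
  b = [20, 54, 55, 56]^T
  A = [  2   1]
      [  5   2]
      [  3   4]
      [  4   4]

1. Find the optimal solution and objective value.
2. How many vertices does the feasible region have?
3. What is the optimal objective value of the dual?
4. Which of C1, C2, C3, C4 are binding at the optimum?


1. x_1 = 6, x_2 = 8, z = 104
2. 5
3. 104
4. C1, C4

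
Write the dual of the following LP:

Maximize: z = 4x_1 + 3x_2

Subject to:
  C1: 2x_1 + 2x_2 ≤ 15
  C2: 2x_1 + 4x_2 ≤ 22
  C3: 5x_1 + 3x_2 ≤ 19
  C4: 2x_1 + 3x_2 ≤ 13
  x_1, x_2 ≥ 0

Primal max cᵀx s.t. Ax ≤ b, x ≥ 0  →  Dual min bᵀy s.t. Aᵀy ≥ c, y ≥ 0.

Minimize: z = 15y1 + 22y2 + 19y3 + 13y4

Subject to:
  2y1 + 2y2 + 5y3 + 2y4 ≥ 4
  2y1 + 4y2 + 3y3 + 3y4 ≥ 3
  y1, y2, y3, y4 ≥ 0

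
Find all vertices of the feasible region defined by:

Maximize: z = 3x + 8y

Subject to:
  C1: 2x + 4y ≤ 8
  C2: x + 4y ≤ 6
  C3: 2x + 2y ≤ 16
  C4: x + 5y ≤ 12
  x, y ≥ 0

(0, 0), (4, 0), (2, 1), (0, 1.5)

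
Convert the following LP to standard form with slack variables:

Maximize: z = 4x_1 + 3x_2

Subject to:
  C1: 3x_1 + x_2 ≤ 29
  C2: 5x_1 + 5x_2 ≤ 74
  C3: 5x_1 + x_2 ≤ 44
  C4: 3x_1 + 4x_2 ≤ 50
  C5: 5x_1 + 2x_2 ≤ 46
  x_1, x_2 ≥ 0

max z = 4x_1 + 3x_2

s.t.
  3x_1 + x_2 + s1 = 29
  5x_1 + 5x_2 + s2 = 74
  5x_1 + x_2 + s3 = 44
  3x_1 + 4x_2 + s4 = 50
  5x_1 + 2x_2 + s5 = 46
  x_1, x_2, s1, s2, s3, s4, s5 ≥ 0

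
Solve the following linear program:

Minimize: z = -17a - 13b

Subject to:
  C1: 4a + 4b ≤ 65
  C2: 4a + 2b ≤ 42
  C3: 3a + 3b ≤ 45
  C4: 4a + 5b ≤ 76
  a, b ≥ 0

Evaluate the objective at each vertex of the feasible region:
  z(0, 0) = 0
  z(10.5, 0) = -178.5
  z(6, 9) = -219  ←
  z(0, 15) = -195
The minimum is at a = 6, b = 9.

a = 6, b = 9, z = -219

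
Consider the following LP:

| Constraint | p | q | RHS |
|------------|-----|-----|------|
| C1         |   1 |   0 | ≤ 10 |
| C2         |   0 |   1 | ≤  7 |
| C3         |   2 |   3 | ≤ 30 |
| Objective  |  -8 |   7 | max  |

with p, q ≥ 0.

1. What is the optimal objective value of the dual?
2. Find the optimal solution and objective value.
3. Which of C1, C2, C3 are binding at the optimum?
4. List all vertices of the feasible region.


1. 49
2. p = 0, q = 7, z = 49
3. C2
4. (0, 0), (10, 0), (10, 3.333), (4.5, 7), (0, 7)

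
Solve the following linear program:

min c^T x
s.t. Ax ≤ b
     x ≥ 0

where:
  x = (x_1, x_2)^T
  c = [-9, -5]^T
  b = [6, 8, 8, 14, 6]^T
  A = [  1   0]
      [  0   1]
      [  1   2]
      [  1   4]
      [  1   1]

Evaluate the objective at each vertex of the feasible region:
  z(0, 0) = 0
  z(6, 0) = -54  ←
  z(4, 2) = -46
  z(2, 3) = -33
  z(0, 3.5) = -17.5
The minimum is at x_1 = 6, x_2 = 0.

x_1 = 6, x_2 = 0, z = -54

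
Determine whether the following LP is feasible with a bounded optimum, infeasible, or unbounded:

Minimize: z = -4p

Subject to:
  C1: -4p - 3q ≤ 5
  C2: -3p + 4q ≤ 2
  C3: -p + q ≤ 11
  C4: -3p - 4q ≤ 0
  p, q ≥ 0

Unbounded (objective can decrease without bound)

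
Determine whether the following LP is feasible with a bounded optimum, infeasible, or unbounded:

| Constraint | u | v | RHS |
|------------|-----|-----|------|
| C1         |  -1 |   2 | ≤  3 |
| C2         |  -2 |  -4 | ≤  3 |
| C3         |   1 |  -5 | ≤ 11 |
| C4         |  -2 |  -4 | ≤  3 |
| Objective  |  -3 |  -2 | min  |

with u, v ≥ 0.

Unbounded (objective can decrease without bound)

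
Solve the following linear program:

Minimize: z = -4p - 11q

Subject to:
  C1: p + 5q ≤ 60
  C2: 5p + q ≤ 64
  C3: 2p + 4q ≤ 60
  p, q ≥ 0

Evaluate the objective at each vertex of the feasible region:
  z(0, 0) = 0
  z(12.8, 0) = -51.2
  z(10.89, 9.556) = -148.7
  z(10, 10) = -150  ←
  z(0, 12) = -132
The minimum is at p = 10, q = 10.

p = 10, q = 10, z = -150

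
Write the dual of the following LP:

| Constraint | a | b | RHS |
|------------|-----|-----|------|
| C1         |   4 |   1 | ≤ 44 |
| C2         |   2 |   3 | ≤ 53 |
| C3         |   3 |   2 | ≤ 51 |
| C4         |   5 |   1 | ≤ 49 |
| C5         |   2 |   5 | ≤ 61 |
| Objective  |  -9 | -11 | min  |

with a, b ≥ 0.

Primal min cᵀx s.t. Ax ≤ b, x ≥ 0  →  Dual max −bᵀy s.t. Aᵀy ≥ −c, y ≥ 0.

Maximize: z = -44y1 - 53y2 - 51y3 - 49y4 - 61y5

Subject to:
  4y1 + 2y2 + 3y3 + 5y4 + 2y5 ≥ 9
  y1 + 3y2 + 2y3 + y4 + 5y5 ≥ 11
  y1, y2, y3, y4, y5 ≥ 0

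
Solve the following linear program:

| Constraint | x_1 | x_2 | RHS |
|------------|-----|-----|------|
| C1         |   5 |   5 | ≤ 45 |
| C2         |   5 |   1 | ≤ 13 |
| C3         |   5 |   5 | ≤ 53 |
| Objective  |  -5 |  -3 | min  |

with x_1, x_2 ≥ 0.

Evaluate the objective at each vertex of the feasible region:
  z(0, 0) = 0
  z(2.6, 0) = -13
  z(1, 8) = -29  ←
  z(0, 9) = -27
The minimum is at x_1 = 1, x_2 = 8.

x_1 = 1, x_2 = 8, z = -29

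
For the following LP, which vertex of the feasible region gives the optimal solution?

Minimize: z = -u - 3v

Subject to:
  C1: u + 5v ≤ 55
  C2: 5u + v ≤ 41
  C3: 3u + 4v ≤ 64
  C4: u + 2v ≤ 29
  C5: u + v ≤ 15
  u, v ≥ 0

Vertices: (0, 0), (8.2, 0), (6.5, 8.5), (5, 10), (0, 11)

Evaluate the objective at each vertex of the feasible region:
  z(0, 0) = 0
  z(8.2, 0) = -8.2
  z(6.5, 8.5) = -32
  z(5, 10) = -35  ←
  z(0, 11) = -33
The minimum is at u = 5, v = 10.

(5, 10)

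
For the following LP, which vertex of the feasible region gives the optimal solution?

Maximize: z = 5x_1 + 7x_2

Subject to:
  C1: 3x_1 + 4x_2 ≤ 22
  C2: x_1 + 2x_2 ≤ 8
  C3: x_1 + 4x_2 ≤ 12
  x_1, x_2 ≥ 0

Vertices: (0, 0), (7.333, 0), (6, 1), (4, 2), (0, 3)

Evaluate the objective at each vertex of the feasible region:
  z(0, 0) = 0
  z(7.333, 0) = 36.67
  z(6, 1) = 37  ←
  z(4, 2) = 34
  z(0, 3) = 21
The maximum is at x_1 = 6, x_2 = 1.

(6, 1)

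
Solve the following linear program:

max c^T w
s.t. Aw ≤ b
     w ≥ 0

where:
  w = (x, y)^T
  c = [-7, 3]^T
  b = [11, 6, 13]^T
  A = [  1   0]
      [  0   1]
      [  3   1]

Evaluate the objective at each vertex of the feasible region:
  z(0, 0) = 0
  z(4.333, 0) = -30.33
  z(2.333, 6) = 1.667
  z(0, 6) = 18  ←
The maximum is at x = 0, y = 6.

x = 0, y = 6, z = 18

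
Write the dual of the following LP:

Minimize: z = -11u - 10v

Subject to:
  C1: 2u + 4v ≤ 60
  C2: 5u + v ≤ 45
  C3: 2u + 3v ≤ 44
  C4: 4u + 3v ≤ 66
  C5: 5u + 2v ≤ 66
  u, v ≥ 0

Primal min cᵀx s.t. Ax ≤ b, x ≥ 0  →  Dual max −bᵀy s.t. Aᵀy ≥ −c, y ≥ 0.

Maximize: z = -60y1 - 45y2 - 44y3 - 66y4 - 66y5

Subject to:
  2y1 + 5y2 + 2y3 + 4y4 + 5y5 ≥ 11
  4y1 + y2 + 3y3 + 3y4 + 2y5 ≥ 10
  y1, y2, y3, y4, y5 ≥ 0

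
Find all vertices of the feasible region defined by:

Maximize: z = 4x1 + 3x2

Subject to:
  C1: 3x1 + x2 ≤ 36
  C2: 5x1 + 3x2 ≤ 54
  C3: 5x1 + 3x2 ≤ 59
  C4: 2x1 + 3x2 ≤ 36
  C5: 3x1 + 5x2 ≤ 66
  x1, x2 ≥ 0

(0, 0), (10.8, 0), (6, 8), (0, 12)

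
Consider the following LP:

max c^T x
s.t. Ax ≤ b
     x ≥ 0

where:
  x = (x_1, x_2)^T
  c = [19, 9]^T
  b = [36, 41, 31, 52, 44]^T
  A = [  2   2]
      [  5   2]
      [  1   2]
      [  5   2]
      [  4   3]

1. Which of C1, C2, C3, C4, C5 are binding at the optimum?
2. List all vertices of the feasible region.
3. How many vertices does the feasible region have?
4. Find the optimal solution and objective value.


1. C2, C5
2. (0, 0), (8.2, 0), (5, 8), (0, 14.67)
3. 4
4. x_1 = 5, x_2 = 8, z = 167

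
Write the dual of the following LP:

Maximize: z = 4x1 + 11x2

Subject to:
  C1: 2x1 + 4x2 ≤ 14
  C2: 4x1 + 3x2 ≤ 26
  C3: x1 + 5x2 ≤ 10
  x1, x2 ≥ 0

Primal max cᵀx s.t. Ax ≤ b, x ≥ 0  →  Dual min bᵀy s.t. Aᵀy ≥ c, y ≥ 0.

Minimize: z = 14y1 + 26y2 + 10y3

Subject to:
  2y1 + 4y2 + y3 ≥ 4
  4y1 + 3y2 + 5y3 ≥ 11
  y1, y2, y3 ≥ 0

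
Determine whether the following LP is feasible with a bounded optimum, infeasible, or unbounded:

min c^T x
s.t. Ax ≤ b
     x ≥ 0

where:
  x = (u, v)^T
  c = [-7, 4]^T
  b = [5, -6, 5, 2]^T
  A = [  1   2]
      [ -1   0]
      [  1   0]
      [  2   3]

Infeasible (no feasible solution exists)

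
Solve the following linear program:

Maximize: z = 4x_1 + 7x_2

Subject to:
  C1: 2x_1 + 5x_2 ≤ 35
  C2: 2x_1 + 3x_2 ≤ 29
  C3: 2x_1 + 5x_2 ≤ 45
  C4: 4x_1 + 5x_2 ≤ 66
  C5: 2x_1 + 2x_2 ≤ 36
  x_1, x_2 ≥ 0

Evaluate the objective at each vertex of the feasible region:
  z(0, 0) = 0
  z(14.5, 0) = 58
  z(10, 3) = 61  ←
  z(0, 7) = 49
The maximum is at x_1 = 10, x_2 = 3.

x_1 = 10, x_2 = 3, z = 61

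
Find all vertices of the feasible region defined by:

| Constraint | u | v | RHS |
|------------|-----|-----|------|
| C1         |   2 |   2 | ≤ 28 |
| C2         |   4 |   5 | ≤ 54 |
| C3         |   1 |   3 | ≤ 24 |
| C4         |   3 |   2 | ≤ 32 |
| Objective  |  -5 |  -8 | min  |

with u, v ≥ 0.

(0, 0), (10.67, 0), (7.429, 4.857), (6, 6), (0, 8)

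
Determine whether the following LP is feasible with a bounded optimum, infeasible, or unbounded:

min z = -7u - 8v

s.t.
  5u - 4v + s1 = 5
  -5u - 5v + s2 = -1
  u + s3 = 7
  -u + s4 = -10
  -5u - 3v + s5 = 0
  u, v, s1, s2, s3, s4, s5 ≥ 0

Infeasible (no feasible solution exists)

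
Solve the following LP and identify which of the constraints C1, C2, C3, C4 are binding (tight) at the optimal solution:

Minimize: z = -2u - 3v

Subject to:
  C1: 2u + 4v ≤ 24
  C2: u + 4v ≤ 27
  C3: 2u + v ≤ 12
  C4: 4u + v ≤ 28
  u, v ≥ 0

At u = 4, v = 4, compute slack b - a·x for each constraint:
  C1: 24 − 24 = 0  (binding)
  C2: 27 − 20 = 7  (slack)
  C3: 12 − 12 = 0  (binding)
  C4: 28 − 20 = 8  (slack)

Optimal: u = 4, v = 4
Binding: C1, C3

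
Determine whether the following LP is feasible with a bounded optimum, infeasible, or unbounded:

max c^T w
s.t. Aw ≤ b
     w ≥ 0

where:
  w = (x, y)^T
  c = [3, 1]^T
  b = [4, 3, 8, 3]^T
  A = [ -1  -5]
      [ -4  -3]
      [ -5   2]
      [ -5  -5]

Unbounded (objective can increase without bound)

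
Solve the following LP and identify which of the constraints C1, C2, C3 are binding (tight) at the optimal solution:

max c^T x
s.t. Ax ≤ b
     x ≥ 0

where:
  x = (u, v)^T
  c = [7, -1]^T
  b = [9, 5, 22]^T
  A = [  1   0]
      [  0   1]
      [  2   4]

At u = 9, v = 0, compute slack b - a·x for each constraint:
  C1: 9 − 9 = 0  (binding)
  C2: 5 − 0 = 5  (slack)
  C3: 22 − 18 = 4  (slack)

Optimal: u = 9, v = 0
Binding: C1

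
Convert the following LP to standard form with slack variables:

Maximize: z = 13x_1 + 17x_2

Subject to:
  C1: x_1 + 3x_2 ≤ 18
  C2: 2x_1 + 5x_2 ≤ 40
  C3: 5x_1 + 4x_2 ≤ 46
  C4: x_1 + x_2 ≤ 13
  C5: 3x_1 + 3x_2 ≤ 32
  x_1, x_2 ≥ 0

max z = 13x_1 + 17x_2

s.t.
  x_1 + 3x_2 + s1 = 18
  2x_1 + 5x_2 + s2 = 40
  5x_1 + 4x_2 + s3 = 46
  x_1 + x_2 + s4 = 13
  3x_1 + 3x_2 + s5 = 32
  x_1, x_2, s1, s2, s3, s4, s5 ≥ 0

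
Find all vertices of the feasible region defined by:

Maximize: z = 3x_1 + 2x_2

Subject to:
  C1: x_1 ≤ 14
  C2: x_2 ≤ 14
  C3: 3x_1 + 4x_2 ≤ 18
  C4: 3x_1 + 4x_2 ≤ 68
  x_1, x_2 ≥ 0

(0, 0), (6, 0), (0, 4.5)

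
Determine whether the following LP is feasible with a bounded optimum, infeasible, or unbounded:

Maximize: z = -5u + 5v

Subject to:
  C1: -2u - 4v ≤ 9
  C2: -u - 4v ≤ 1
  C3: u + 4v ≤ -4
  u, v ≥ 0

Infeasible (no feasible solution exists)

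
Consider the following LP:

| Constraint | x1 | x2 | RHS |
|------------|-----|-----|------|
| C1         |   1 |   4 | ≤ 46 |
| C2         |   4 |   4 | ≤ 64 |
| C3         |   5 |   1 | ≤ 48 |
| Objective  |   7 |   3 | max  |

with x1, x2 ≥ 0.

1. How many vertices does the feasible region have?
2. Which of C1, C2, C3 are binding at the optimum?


1. 5
2. C2, C3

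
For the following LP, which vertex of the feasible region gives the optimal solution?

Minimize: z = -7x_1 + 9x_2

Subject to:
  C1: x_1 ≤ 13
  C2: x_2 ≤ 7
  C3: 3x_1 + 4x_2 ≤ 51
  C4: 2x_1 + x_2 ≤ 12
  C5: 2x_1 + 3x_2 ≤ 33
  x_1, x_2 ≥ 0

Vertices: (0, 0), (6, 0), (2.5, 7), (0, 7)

Evaluate the objective at each vertex of the feasible region:
  z(0, 0) = 0
  z(6, 0) = -42  ←
  z(2.5, 7) = 45.5
  z(0, 7) = 63
The minimum is at x_1 = 6, x_2 = 0.

(6, 0)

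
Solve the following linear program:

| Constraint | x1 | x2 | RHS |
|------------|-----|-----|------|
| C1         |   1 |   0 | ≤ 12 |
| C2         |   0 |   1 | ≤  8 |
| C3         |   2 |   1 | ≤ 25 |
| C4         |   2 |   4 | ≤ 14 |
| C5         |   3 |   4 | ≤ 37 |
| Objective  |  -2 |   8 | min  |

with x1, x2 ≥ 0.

Evaluate the objective at each vertex of the feasible region:
  z(0, 0) = 0
  z(7, 0) = -14  ←
  z(0, 3.5) = 28
The minimum is at x1 = 7, x2 = 0.

x1 = 7, x2 = 0, z = -14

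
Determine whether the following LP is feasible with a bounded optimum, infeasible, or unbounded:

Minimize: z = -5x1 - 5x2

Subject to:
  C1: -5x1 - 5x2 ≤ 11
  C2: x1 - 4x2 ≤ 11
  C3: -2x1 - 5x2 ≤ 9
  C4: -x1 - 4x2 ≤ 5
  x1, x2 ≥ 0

Unbounded (objective can decrease without bound)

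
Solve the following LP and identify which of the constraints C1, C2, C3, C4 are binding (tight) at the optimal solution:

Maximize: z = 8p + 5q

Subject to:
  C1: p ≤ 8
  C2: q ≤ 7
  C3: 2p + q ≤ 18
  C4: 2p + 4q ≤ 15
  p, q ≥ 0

At p = 7.5, q = 0, compute slack b - a·x for each constraint:
  C1: 8 − 7.5 = 0.5  (slack)
  C2: 7 − 0 = 7  (slack)
  C3: 18 − 15 = 3  (slack)
  C4: 15 − 15 = 0  (binding)

Optimal: p = 7.5, q = 0
Binding: C4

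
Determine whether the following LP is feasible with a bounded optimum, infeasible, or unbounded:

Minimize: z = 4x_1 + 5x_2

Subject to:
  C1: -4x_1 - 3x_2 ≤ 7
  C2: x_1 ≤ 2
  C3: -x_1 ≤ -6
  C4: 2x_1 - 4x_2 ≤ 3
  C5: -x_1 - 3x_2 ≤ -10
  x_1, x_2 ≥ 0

Infeasible (no feasible solution exists)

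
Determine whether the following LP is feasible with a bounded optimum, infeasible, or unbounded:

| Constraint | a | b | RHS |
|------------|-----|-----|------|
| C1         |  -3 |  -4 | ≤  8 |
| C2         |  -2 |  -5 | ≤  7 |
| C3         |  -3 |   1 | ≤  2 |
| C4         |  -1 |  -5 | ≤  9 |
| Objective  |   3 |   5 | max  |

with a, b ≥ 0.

Unbounded (objective can increase without bound)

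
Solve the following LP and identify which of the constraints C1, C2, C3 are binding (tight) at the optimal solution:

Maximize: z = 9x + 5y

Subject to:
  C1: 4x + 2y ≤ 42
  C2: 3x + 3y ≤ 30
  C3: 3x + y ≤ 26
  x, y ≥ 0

At x = 8, y = 2, compute slack b - a·x for each constraint:
  C1: 42 − 36 = 6  (slack)
  C2: 30 − 30 = 0  (binding)
  C3: 26 − 26 = 0  (binding)

Optimal: x = 8, y = 2
Binding: C2, C3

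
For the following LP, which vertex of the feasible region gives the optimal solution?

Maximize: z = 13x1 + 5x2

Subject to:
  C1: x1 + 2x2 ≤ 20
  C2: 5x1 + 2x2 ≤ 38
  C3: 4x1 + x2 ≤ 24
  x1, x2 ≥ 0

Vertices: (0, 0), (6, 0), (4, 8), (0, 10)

Evaluate the objective at each vertex of the feasible region:
  z(0, 0) = 0
  z(6, 0) = 78
  z(4, 8) = 92  ←
  z(0, 10) = 50
The maximum is at x1 = 4, x2 = 8.

(4, 8)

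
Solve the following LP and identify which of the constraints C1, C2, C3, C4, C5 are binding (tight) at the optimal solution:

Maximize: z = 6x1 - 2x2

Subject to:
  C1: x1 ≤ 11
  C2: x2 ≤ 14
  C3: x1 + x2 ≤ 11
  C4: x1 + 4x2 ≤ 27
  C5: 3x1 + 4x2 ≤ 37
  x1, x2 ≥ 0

At x1 = 11, x2 = 0, compute slack b - a·x for each constraint:
  C1: 11 − 11 = 0  (binding)
  C2: 14 − 0 = 14  (slack)
  C3: 11 − 11 = 0  (binding)
  C4: 27 − 11 = 16  (slack)
  C5: 37 − 33 = 4  (slack)

Optimal: x1 = 11, x2 = 0
Binding: C1, C3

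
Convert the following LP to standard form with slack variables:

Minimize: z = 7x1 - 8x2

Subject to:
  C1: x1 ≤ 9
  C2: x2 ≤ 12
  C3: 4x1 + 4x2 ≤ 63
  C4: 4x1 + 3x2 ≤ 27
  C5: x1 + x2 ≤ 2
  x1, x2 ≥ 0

min z = 7x1 - 8x2

s.t.
  x1 + s1 = 9
  x2 + s2 = 12
  4x1 + 4x2 + s3 = 63
  4x1 + 3x2 + s4 = 27
  x1 + x2 + s5 = 2
  x1, x2, s1, s2, s3, s4, s5 ≥ 0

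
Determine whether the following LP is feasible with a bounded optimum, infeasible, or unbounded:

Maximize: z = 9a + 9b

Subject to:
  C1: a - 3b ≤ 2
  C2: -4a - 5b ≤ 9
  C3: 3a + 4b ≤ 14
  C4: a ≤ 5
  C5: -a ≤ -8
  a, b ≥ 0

Infeasible (no feasible solution exists)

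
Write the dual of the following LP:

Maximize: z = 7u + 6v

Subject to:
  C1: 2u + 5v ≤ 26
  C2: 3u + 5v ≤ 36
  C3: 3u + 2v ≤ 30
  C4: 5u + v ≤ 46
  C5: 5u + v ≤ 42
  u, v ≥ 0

Primal max cᵀx s.t. Ax ≤ b, x ≥ 0  →  Dual min bᵀy s.t. Aᵀy ≥ c, y ≥ 0.

Minimize: z = 26y1 + 36y2 + 30y3 + 46y4 + 42y5

Subject to:
  2y1 + 3y2 + 3y3 + 5y4 + 5y5 ≥ 7
  5y1 + 5y2 + 2y3 + y4 + y5 ≥ 6
  y1, y2, y3, y4, y5 ≥ 0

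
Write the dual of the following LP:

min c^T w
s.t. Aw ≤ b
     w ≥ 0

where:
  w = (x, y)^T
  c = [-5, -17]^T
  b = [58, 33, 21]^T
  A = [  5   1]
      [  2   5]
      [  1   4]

Primal min cᵀx s.t. Ax ≤ b, x ≥ 0  →  Dual max −bᵀy s.t. Aᵀy ≥ −c, y ≥ 0.

Maximize: z = -58y1 - 33y2 - 21y3

Subject to:
  5y1 + 2y2 + y3 ≥ 5
  y1 + 5y2 + 4y3 ≥ 17
  y1, y2, y3 ≥ 0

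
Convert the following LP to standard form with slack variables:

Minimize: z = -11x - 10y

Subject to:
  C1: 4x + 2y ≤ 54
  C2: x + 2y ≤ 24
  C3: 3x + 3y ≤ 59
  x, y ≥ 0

min z = -11x - 10y

s.t.
  4x + 2y + s1 = 54
  x + 2y + s2 = 24
  3x + 3y + s3 = 59
  x, y, s1, s2, s3 ≥ 0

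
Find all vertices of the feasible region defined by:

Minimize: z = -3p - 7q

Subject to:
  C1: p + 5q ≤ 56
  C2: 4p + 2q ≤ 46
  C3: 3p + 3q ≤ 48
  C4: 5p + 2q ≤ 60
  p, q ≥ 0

(0, 0), (11.5, 0), (7, 9), (6, 10), (0, 11.2)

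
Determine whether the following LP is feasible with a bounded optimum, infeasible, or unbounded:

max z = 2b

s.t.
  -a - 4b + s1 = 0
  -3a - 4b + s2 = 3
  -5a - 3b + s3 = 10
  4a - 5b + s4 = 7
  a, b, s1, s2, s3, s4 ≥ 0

Unbounded (objective can increase without bound)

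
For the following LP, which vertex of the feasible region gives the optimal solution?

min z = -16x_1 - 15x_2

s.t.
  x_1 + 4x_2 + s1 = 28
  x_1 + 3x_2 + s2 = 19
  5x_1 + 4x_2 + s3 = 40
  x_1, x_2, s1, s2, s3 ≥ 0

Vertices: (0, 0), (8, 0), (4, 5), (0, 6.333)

Evaluate the objective at each vertex of the feasible region:
  z(0, 0) = 0
  z(8, 0) = -128
  z(4, 5) = -139  ←
  z(0, 6.333) = -95
The minimum is at x_1 = 4, x_2 = 5.

(4, 5)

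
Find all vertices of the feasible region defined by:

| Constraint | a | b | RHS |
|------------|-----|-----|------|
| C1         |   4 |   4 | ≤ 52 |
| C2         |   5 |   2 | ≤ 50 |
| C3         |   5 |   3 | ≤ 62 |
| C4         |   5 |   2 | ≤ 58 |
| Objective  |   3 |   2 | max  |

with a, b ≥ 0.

(0, 0), (10, 0), (8, 5), (0, 13)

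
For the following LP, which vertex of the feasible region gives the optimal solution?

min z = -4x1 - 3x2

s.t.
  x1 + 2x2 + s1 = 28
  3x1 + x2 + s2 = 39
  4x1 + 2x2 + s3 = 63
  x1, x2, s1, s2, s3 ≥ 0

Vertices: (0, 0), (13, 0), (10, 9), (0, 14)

Evaluate the objective at each vertex of the feasible region:
  z(0, 0) = 0
  z(13, 0) = -52
  z(10, 9) = -67  ←
  z(0, 14) = -42
The minimum is at x1 = 10, x2 = 9.

(10, 9)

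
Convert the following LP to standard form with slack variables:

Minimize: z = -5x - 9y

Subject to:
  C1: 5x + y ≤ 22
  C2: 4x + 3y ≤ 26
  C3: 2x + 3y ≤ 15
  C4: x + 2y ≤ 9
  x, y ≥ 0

min z = -5x - 9y

s.t.
  5x + y + s1 = 22
  4x + 3y + s2 = 26
  2x + 3y + s3 = 15
  x + 2y + s4 = 9
  x, y, s1, s2, s3, s4 ≥ 0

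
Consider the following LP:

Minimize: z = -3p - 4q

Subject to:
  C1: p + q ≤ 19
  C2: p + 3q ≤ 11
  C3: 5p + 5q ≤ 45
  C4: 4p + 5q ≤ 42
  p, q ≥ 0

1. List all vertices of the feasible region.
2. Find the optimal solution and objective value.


1. (0, 0), (9, 0), (8, 1), (0, 3.667)
2. p = 8, q = 1, z = -28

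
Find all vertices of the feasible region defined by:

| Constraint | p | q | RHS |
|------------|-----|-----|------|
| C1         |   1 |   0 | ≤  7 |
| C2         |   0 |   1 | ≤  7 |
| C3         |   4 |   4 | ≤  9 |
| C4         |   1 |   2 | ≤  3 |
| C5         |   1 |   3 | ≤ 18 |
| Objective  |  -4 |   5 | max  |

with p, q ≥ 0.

(0, 0), (2.25, 0), (1.5, 0.75), (0, 1.5)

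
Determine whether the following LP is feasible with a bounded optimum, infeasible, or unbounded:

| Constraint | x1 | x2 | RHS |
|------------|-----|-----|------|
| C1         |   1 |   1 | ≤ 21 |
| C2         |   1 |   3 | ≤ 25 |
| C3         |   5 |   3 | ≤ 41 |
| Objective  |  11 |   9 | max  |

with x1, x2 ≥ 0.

Feasible with a bounded optimal solution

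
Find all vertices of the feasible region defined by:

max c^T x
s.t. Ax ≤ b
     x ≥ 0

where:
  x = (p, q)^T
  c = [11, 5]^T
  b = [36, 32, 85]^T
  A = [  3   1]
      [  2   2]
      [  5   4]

(0, 0), (12, 0), (10, 6), (0, 16)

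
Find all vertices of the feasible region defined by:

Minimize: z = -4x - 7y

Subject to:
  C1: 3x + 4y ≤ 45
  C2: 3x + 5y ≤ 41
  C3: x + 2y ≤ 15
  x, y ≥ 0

(0, 0), (13.67, 0), (7, 4), (0, 7.5)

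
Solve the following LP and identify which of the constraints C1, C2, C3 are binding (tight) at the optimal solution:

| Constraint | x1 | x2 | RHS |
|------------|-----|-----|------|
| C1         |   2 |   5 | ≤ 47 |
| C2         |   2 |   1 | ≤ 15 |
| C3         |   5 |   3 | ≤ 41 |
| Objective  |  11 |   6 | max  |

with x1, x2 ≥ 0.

At x1 = 4, x2 = 7, compute slack b - a·x for each constraint:
  C1: 47 − 43 = 4  (slack)
  C2: 15 − 15 = 0  (binding)
  C3: 41 − 41 = 0  (binding)

Optimal: x1 = 4, x2 = 7
Binding: C2, C3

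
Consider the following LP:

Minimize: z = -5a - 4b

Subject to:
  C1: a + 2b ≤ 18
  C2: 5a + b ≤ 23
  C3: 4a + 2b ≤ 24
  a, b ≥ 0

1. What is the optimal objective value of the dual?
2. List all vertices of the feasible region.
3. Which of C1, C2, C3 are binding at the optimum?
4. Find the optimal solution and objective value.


1. -42
2. (0, 0), (4.6, 0), (3.667, 4.667), (2, 8), (0, 9)
3. C1, C3
4. a = 2, b = 8, z = -42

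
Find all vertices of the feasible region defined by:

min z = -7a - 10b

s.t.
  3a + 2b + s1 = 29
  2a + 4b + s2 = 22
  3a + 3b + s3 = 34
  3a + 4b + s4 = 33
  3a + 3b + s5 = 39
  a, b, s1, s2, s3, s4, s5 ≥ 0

(0, 0), (9.667, 0), (9, 1), (0, 5.5)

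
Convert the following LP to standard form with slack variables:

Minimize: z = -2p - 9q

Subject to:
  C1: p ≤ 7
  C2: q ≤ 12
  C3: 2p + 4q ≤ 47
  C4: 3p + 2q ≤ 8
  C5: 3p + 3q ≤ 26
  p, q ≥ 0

min z = -2p - 9q

s.t.
  p + s1 = 7
  q + s2 = 12
  2p + 4q + s3 = 47
  3p + 2q + s4 = 8
  3p + 3q + s5 = 26
  p, q, s1, s2, s3, s4, s5 ≥ 0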